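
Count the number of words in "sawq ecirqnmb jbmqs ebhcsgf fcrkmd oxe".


Input string: 'sawq ecirqnmb jbmqs ebhcsgf fcrkmd oxe'
Operation: split by spaces
Words found: 'sawq', 'ecirqnmb', 'jbmqs', 'ebhcsgf', 'fcrkmd', 'oxe'
Word count: 6


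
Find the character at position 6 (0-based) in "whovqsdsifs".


Input string: 'whovqsdsifs'
Operation: get character at index 6
Index mapping: s[0]='w', s[1]='h', s[2]='o', s[3]='v', s[4]='q', s[5]='s', s[6]='d'
Result: 'd'


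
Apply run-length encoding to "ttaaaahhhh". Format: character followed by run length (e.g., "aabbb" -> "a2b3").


Input: 'ttaaaahhhh'
Operation: identify consecutive runs
Runs: 'tt' -> t2, 'aaaa' -> a4, 'hhhh' -> h4
Encoded: t2a4h4


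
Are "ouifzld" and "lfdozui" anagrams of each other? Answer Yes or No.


String 1: 'ouifzld' -> sorted: 'dfilouz'
String 2: 'lfdozui' -> sorted: 'dfilouz'
Compare sorted forms: 'dfilouz' == 'dfilouz'
Anagram: Yes


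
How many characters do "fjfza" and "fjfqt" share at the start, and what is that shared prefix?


String 1: 'fjfza'
String 2: 'fjfqt'
Compare position by position:
pos 0: 'f' vs 'f' match
pos 1: 'j' vs 'j' match
pos 2: 'f' vs 'f' match
pos 3: 'z' vs 'q' differ -> stop
Longest common prefix: "fjf" (length 3)


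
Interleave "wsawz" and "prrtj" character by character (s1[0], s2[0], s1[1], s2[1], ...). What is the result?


String 1: 'wsawz'
String 2: 'prrtj'
Operation: alternate characters
Pairs: 'w'+'p', 's'+'r', 'a'+'r', 'w'+'t', 'z'+'j'
Result: wpsrarwtzj


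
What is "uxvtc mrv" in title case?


Input string: 'uxvtc mrv'
Operation: capitalize first letter of each word
Word transformations: 'uxvtc'->'Uxvtc', 'mrv'->'Mrv'
Result: Uxvtc Mrv


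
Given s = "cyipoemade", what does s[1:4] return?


Input string: 'cyipoemade'
Operation: slice [1:4]
Extract characters: s[1]='y', s[2]='i', s[3]='p'
Result: yip


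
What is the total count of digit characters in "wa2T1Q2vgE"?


Input string: 'wa2T1Q2vgE'
Operation: count digit characters (0-9)
Scan: 'w', 'a', '2'(digit), 'T', '1'(digit), 'Q', '2'(digit), 'v', 'g', 'E'
Digits found: 3
Result: 3


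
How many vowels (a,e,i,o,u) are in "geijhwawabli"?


Input string: 'geijhwawabli'
Operation: count vowels (a, e, i, o, u)
Scan: s[0]='g', s[1]='e' (vowel), s[2]='i' (vowel), s[3]='j', s[4]='h', s[5]='w', s[6]='a' (vowel), s[7]='w', s[8]='a' (vowel), s[9]='b', s[10]='l', s[11]='i' (vowel)
Vowels found: 5
Result: 5


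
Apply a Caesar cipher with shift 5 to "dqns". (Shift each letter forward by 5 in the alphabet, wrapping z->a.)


Input: 'dqns', shift = 5
Operation: for each letter, (position + 5) mod 26
Mapping: 'd'(3+5=8)->'i', 'q'(16+5=21)->'v', 'n'(13+5=18)->'s', 's'(18+5=23)->'x'
Result: ivsx


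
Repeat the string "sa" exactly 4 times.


Input string: 'sa'
Operation: repeat 4 times
Concatenation: 'sa' + 'sa' + 'sa' + 'sa'
Result: sasasasa


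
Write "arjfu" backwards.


Input string: 'arjfu'
Operation: reverse character order
Original order: 'a' -> 'r' -> 'j' -> 'f' -> 'u'
Reversed order: 'u' -> 'f' -> 'j' -> 'r' -> 'a'
Result: ufjra


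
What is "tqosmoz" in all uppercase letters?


Input string: 'tqosmoz'
Operation: convert each letter to uppercase
Mapping: 't'->'T', 'q'->'Q', 'o'->'O', 's'->'S', 'm'->'M', 'o'->'O', 'z'->'Z'
Result: TQOSMOZ


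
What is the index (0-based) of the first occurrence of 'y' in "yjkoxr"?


Input string: 'yjkoxr'
Target: 'y'
Scanning left to right: s[0]='y'
First match at index: 0


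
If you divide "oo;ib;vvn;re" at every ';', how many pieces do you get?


Input string: 'oo;ib;vvn;re'
Delimiter: ';'
Split result: 'oo', 'ib', 'vvn', 're'
Number of parts: 4


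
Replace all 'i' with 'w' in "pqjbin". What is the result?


Input string: 'pqjbin'
Operation: replace 'i' with 'w'
Positions of 'i': 4
After replacement: pqjbwn


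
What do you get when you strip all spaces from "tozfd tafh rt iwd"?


Input string: 'tozfd tafh rt iwd'
Operation: remove all spaces
Words: 'tozfd', 'tafh', 'rt', 'iwd'
Join without spaces: tozfdtafhrtiwd


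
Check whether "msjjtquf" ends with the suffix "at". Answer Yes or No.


Input string: 'msjjtquf'
Suffix to check: 'at'
Last 2 characters of input: 'uf'
Match: False
Result: No


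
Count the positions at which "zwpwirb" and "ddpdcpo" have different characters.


String 1: 'zwpwirb'
String 2: 'ddpdcpo'
Compare each position: pos 0: 'z'!='d', pos 1: 'w'!='d', pos 2: 'p'=='p', pos 3: 'w'!='d', pos 4: 'i'!='c', pos 5: 'r'!='p', pos 6: 'b'!='o'
Differing positions: 6
Hamming distance: 6


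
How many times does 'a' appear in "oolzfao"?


Input string: 'oolzfao'
Target character: 'a'
Scan each position: s[5]='a'
Matches found at indices: 5
Total: 1


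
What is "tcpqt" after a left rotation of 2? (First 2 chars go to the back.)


Input: 'tcpqt', shift = 2
Operation: split at index 2 and swap parts
Front part s[0:2] = 'tc'
Back part s[2:] = 'pqt'
Rotated = back + front = 'pqt' + 'tc'
Result: pqttc


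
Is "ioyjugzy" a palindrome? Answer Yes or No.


Input string: 'ioyjugzy'
Reversed: 'yzgujyoi'
Compare pairs: s[0]='i' vs s[7]='y' (mismatch), s[1]='o' vs s[6]='z' (mismatch), s[2]='y' vs s[5]='g' (mismatch), s[3]='j' vs s[4]='u' (mismatch)
Palindrome: No


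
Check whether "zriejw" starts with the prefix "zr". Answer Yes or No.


Input string: 'zriejw'
Prefix to check: 'zr'
First 2 characters of input: 'zr'
Match: True
Result: Yes


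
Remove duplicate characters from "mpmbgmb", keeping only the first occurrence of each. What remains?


Input: 'mpmbgmb'
Operation: keep first occurrence of each character
Scan: s[0]='m' new -> keep; s[1]='p' new -> keep; s[2]='m' seen -> skip; s[3]='b' new -> keep; s[4]='g' new -> keep; s[5]='m' seen -> skip; s[6]='b' seen -> skip
Result: mpbg


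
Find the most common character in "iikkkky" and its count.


Input: 'iikkkky'
Operation: tally each character
Counts: 'i':2, 'k':4, 'y':1
Maximum: 'k' appears 4 times


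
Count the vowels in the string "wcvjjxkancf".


Input string: 'wcvjjxkancf'
Operation: count vowels (a, e, i, o, u)
Scan: s[0]='w', s[1]='c', s[2]='v', s[3]='j', s[4]='j', s[5]='x', s[6]='k', s[7]='a' (vowel), s[8]='n', s[9]='c', s[10]='f'
Vowels found: 1
Result: 1


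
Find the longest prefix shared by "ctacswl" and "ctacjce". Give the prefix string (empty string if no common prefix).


String 1: 'ctacswl'
String 2: 'ctacjce'
Compare position by position:
pos 0: 'c' vs 'c' match
pos 1: 't' vs 't' match
pos 2: 'a' vs 'a' match
pos 3: 'c' vs 'c' match
pos 4: 's' vs 'j' differ -> stop
Longest common prefix: "ctac" (length 4)


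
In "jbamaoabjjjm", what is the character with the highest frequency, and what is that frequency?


Input: 'jbamaoabjjjm'
Operation: tally each character
Counts: 'a':3, 'b':2, 'j':4, 'm':2, 'o':1
Maximum: 'j' appears 4 times


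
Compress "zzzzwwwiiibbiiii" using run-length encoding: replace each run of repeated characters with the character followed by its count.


Input: 'zzzzwwwiiibbiiii'
Operation: identify consecutive runs
Runs: 'zzzz' -> z4, 'www' -> w3, 'iii' -> i3, 'bb' -> b2, 'iiii' -> i4
Encoded: z4w3i3b2i4


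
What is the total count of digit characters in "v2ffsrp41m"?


Input string: 'v2ffsrp41m'
Operation: count digit characters (0-9)
Scan: 'v', '2'(digit), 'f', 'f', 's', 'r', 'p', '4'(digit), '1'(digit), 'm'
Digits found: 3
Result: 3


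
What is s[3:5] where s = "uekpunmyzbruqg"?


Input string: 'uekpunmyzbruqg'
Operation: slice [3:5]
Extract characters: s[3]='p', s[4]='u'
Result: pu


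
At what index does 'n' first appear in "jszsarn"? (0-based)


Input string: 'jszsarn'
Target: 'n'
Scanning left to right: s[0]='j', s[1]='s', s[2]='z', s[3]='s', s[4]='a', s[5]='r', s[6]='n'
First match at index: 6


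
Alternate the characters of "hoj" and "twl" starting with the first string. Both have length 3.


String 1: 'hoj'
String 2: 'twl'
Operation: alternate characters
Pairs: 'h'+'t', 'o'+'w', 'j'+'l'
Result: htowjl


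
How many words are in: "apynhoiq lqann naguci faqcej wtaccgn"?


Input string: 'apynhoiq lqann naguci faqcej wtaccgn'
Operation: split by spaces
Words found: 'apynhoiq', 'lqann', 'naguci', 'faqcej', 'wtaccgn'
Word count: 5


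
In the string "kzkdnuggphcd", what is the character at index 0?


Input string: 'kzkdnuggphcd'
Operation: get character at index 0
Index mapping: s[0]='k'
Result: 'k'


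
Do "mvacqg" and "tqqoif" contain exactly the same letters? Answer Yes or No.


String 1: 'mvacqg' -> sorted: 'acgmqv'
String 2: 'tqqoif' -> sorted: 'fioqqt'
Compare sorted forms: 'acgmqv' != 'fioqqt'
Anagram: No


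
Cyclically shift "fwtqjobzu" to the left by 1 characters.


Input: 'fwtqjobzu', shift = 1
Operation: split at index 1 and swap parts
Front part s[0:1] = 'f'
Back part s[1:] = 'wtqjobzu'
Rotated = back + front = 'wtqjobzu' + 'f'
Result: wtqjobzuf


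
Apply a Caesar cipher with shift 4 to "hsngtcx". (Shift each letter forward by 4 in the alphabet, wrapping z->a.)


Input: 'hsngtcx', shift = 4
Operation: for each letter, (position + 4) mod 26
Mapping: 'h'(7+4=11)->'l', 's'(18+4=22)->'w', 'n'(13+4=17)->'r', 'g'(6+4=10)->'k', 't'(19+4=23)->'x', 'c'(2+4=6)->'g', 'x'(23+4=27, 27 mod 26=1)->'b'
Result: lwrkxgb


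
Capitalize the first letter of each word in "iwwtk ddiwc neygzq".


Input string: 'iwwtk ddiwc neygzq'
Operation: capitalize first letter of each word
Word transformations: 'iwwtk'->'Iwwtk', 'ddiwc'->'Ddiwc', 'neygzq'->'Neygzq'
Result: Iwwtk Ddiwc Neygzq


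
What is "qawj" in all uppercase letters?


Input string: 'qawj'
Operation: convert each letter to uppercase
Mapping: 'q'->'Q', 'a'->'A', 'w'->'W', 'j'->'J'
Result: QAWJ


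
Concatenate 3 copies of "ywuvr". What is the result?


Input string: 'ywuvr'
Operation: repeat 3 times
Concatenation: 'ywuvr' + 'ywuvr' + 'ywuvr'
Result: ywuvrywuvrywuvr


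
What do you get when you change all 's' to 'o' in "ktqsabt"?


Input string: 'ktqsabt'
Operation: replace 's' with 'o'
Positions of 's': 3
After replacement: ktqoabt


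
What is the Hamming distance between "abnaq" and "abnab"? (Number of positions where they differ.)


String 1: 'abnaq'
String 2: 'abnab'
Compare each position: pos 0: 'a'=='a', pos 1: 'b'=='b', pos 2: 'n'=='n', pos 3: 'a'=='a', pos 4: 'q'!='b'
Differing positions: 1
Hamming distance: 1


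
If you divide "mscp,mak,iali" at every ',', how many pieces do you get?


Input string: 'mscp,mak,iali'
Delimiter: ','
Split result: 'mscp', 'mak', 'iali'
Number of parts: 3


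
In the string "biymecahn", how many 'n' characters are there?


Input string: 'biymecahn'
Target character: 'n'
Scan each position: s[8]='n'
Matches found at indices: 8
Total: 1


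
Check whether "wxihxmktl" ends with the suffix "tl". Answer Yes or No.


Input string: 'wxihxmktl'
Suffix to check: 'tl'
Last 2 characters of input: 'tl'
Match: True
Result: Yes


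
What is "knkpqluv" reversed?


Input string: 'knkpqluv'
Operation: reverse character order
Original order: 'k' -> 'n' -> 'k' -> 'p' -> 'q' -> 'l' -> 'u' -> 'v'
Reversed order: 'v' -> 'u' -> 'l' -> 'q' -> 'p' -> 'k' -> 'n' -> 'k'
Result: vulqpknk


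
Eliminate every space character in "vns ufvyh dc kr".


Input string: 'vns ufvyh dc kr'
Operation: remove all spaces
Words: 'vns', 'ufvyh', 'dc', 'kr'
Join without spaces: vnsufvyhdckr


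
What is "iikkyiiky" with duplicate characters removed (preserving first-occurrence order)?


Input: 'iikkyiiky'
Operation: keep first occurrence of each character
Scan: s[0]='i' new -> keep; s[1]='i' seen -> skip; s[2]='k' new -> keep; s[3]='k' seen -> skip; s[4]='y' new -> keep; s[5]='i' seen -> skip; s[6]='i' seen -> skip; s[7]='k' seen -> skip; s[8]='y' seen -> skip
Result: iky


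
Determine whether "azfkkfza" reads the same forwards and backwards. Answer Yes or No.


Input string: 'azfkkfza'
Reversed: 'azfkkfza'
Compare pairs: s[0]='a' vs s[7]='a' (match), s[1]='z' vs s[6]='z' (match), s[2]='f' vs s[5]='f' (match), s[3]='k' vs s[4]='k' (match)
Palindrome: Yes


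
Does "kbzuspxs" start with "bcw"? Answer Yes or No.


Input string: 'kbzuspxs'
Prefix to check: 'bcw'
First 3 characters of input: 'kbz'
Match: False
Result: No


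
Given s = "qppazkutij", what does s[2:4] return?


Input string: 'qppazkutij'
Operation: slice [2:4]
Extract characters: s[2]='p', s[3]='a'
Result: pa


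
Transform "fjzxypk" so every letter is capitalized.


Input string: 'fjzxypk'
Operation: convert each letter to uppercase
Mapping: 'f'->'F', 'j'->'J', 'z'->'Z', 'x'->'X', 'y'->'Y', 'p'->'P', 'k'->'K'
Result: FJZXYPK


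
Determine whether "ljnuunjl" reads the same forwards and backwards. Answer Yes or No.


Input string: 'ljnuunjl'
Reversed: 'ljnuunjl'
Compare pairs: s[0]='l' vs s[7]='l' (match), s[1]='j' vs s[6]='j' (match), s[2]='n' vs s[5]='n' (match), s[3]='u' vs s[4]='u' (match)
Palindrome: Yes


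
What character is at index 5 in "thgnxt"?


Input string: 'thgnxt'
Operation: get character at index 5
Index mapping: s[0]='t', s[1]='h', s[2]='g', s[3]='n', s[4]='x', s[5]='t'
Result: 't'


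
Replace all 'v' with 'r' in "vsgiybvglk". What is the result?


Input string: 'vsgiybvglk'
Operation: replace 'v' with 'r'
Positions of 'v': 0, 6
After replacement: rsgiybrglk


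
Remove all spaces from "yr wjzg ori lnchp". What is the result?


Input string: 'yr wjzg ori lnchp'
Operation: remove all spaces
Words: 'yr', 'wjzg', 'ori', 'lnchp'
Join without spaces: yrwjzgorilnchp


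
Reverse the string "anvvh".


Input string: 'anvvh'
Operation: reverse character order
Original order: 'a' -> 'n' -> 'v' -> 'v' -> 'h'
Reversed order: 'h' -> 'v' -> 'v' -> 'n' -> 'a'
Result: hvvna


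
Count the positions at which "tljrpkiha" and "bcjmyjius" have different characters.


String 1: 'tljrpkiha'
String 2: 'bcjmyjius'
Compare each position: pos 0: 't'!='b', pos 1: 'l'!='c', pos 2: 'j'=='j', pos 3: 'r'!='m', pos 4: 'p'!='y', pos 5: 'k'!='j', pos 6: 'i'=='i', pos 7: 'h'!='u', pos 8: 'a'!='s'
Differing positions: 7
Hamming distance: 7


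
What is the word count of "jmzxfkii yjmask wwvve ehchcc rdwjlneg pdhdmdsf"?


Input string: 'jmzxfkii yjmask wwvve ehchcc rdwjlneg pdhdmdsf'
Operation: split by spaces
Words found: 'jmzxfkii', 'yjmask', 'wwvve', 'ehchcc', 'rdwjlneg', 'pdhdmdsf'
Word count: 6


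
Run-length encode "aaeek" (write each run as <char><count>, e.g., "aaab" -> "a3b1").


Input: 'aaeek'
Operation: identify consecutive runs
Runs: 'aa' -> a2, 'ee' -> e2, 'k' -> k1
Encoded: a2e2k1


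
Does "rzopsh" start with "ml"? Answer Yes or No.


Input string: 'rzopsh'
Prefix to check: 'ml'
First 2 characters of input: 'rz'
Match: False
Result: No


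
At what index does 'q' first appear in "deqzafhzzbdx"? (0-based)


Input string: 'deqzafhzzbdx'
Target: 'q'
Scanning left to right: s[0]='d', s[1]='e', s[2]='q'
First match at index: 2


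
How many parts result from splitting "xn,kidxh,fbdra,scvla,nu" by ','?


Input string: 'xn,kidxh,fbdra,scvla,nu'
Delimiter: ','
Split result: 'xn', 'kidxh', 'fbdra', 'scvla', 'nu'
Number of parts: 5


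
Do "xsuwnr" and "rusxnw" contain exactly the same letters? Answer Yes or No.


String 1: 'xsuwnr' -> sorted: 'nrsuwx'
String 2: 'rusxnw' -> sorted: 'nrsuwx'
Compare sorted forms: 'nrsuwx' == 'nrsuwx'
Anagram: Yes


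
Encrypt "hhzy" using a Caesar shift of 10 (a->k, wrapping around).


Input: 'hhzy', shift = 10
Operation: for each letter, (position + 10) mod 26
Mapping: 'h'(7+10=17)->'r', 'h'(7+10=17)->'r', 'z'(25+10=35, 35 mod 26=9)->'j', 'y'(24+10=34, 34 mod 26=8)->'i'
Result: rrji


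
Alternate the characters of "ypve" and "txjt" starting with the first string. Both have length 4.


String 1: 'ypve'
String 2: 'txjt'
Operation: alternate characters
Pairs: 'y'+'t', 'p'+'x', 'v'+'j', 'e'+'t'
Result: ytpxvjet


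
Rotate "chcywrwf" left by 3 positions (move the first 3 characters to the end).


Input: 'chcywrwf', shift = 3
Operation: split at index 3 and swap parts
Front part s[0:3] = 'chc'
Back part s[3:] = 'ywrwf'
Rotated = back + front = 'ywrwf' + 'chc'
Result: ywrwfchc


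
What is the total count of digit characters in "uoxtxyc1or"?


Input string: 'uoxtxyc1or'
Operation: count digit characters (0-9)
Scan: 'u', 'o', 'x', 't', 'x', 'y', 'c', '1'(digit), 'o', 'r'
Digits found: 1
Result: 1


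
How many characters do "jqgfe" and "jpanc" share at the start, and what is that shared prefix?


String 1: 'jqgfe'
String 2: 'jpanc'
Compare position by position:
pos 0: 'j' vs 'j' match
pos 1: 'q' vs 'p' differ -> stop
Longest common prefix: "j" (length 1)


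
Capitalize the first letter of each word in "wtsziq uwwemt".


Input string: 'wtsziq uwwemt'
Operation: capitalize first letter of each word
Word transformations: 'wtsziq'->'Wtsziq', 'uwwemt'->'Uwwemt'
Result: Wtsziq Uwwemt


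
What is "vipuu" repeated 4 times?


Input string: 'vipuu'
Operation: repeat 4 times
Concatenation: 'vipuu' + 'vipuu' + 'vipuu' + 'vipuu'
Result: vipuuvipuuvipuuvipuu


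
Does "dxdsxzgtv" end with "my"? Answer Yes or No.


Input string: 'dxdsxzgtv'
Suffix to check: 'my'
Last 2 characters of input: 'tv'
Match: False
Result: No


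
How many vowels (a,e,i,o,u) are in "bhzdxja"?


Input string: 'bhzdxja'
Operation: count vowels (a, e, i, o, u)
Scan: s[0]='b', s[1]='h', s[2]='z', s[3]='d', s[4]='x', s[5]='j', s[6]='a' (vowel)
Vowels found: 1
Result: 1


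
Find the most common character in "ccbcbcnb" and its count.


Input: 'ccbcbcnb'
Operation: tally each character
Counts: 'b':3, 'c':4, 'n':1
Maximum: 'c' appears 4 times


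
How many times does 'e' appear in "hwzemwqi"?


Input string: 'hwzemwqi'
Target character: 'e'
Scan each position: s[3]='e'
Matches found at indices: 3
Total: 1


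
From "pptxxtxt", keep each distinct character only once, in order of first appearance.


Input: 'pptxxtxt'
Operation: keep first occurrence of each character
Scan: s[0]='p' new -> keep; s[1]='p' seen -> skip; s[2]='t' new -> keep; s[3]='x' new -> keep; s[4]='x' seen -> skip; s[5]='t' seen -> skip; s[6]='x' seen -> skip; s[7]='t' seen -> skip
Result: ptx


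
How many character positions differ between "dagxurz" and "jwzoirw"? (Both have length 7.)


String 1: 'dagxurz'
String 2: 'jwzoirw'
Compare each position: pos 0: 'd'!='j', pos 1: 'a'!='w', pos 2: 'g'!='z', pos 3: 'x'!='o', pos 4: 'u'!='i', pos 5: 'r'=='r', pos 6: 'z'!='w'
Differing positions: 6
Hamming distance: 6


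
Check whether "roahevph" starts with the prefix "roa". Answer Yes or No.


Input string: 'roahevph'
Prefix to check: 'roa'
First 3 characters of input: 'roa'
Match: True
Result: Yes


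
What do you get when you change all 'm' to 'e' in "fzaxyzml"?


Input string: 'fzaxyzml'
Operation: replace 'm' with 'e'
Positions of 'm': 6
After replacement: fzaxyzel


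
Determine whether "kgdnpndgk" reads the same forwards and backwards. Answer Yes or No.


Input string: 'kgdnpndgk'
Reversed: 'kgdnpndgk'
Compare pairs: s[0]='k' vs s[8]='k' (match), s[1]='g' vs s[7]='g' (match), s[2]='d' vs s[6]='d' (match), s[3]='n' vs s[5]='n' (match)
Palindrome: Yes


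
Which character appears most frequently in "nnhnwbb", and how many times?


Input: 'nnhnwbb'
Operation: tally each character
Counts: 'b':2, 'h':1, 'n':3, 'w':1
Maximum: 'n' appears 3 times


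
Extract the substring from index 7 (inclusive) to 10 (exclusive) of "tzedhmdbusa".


Input string: 'tzedhmdbusa'
Operation: slice [7:10]
Extract characters: s[7]='b', s[8]='u', s[9]='s'
Result: bus


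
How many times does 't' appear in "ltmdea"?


Input string: 'ltmdea'
Target character: 't'
Scan each position: s[1]='t'
Matches found at indices: 1
Total: 1


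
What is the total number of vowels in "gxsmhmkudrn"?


Input string: 'gxsmhmkudrn'
Operation: count vowels (a, e, i, o, u)
Scan: s[0]='g', s[1]='x', s[2]='s', s[3]='m', s[4]='h', s[5]='m', s[6]='k', s[7]='u' (vowel), s[8]='d', s[9]='r', s[10]='n'
Vowels found: 1
Result: 1


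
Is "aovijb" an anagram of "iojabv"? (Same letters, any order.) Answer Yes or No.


String 1: 'iojabv' -> sorted: 'abijov'
String 2: 'aovijb' -> sorted: 'abijov'
Compare sorted forms: 'abijov' == 'abijov'
Anagram: Yes


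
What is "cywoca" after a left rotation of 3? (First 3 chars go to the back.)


Input: 'cywoca', shift = 3
Operation: split at index 3 and swap parts
Front part s[0:3] = 'cyw'
Back part s[3:] = 'oca'
Rotated = back + front = 'oca' + 'cyw'
Result: ocacyw


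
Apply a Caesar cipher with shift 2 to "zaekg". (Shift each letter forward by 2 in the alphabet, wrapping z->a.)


Input: 'zaekg', shift = 2
Operation: for each letter, (position + 2) mod 26
Mapping: 'z'(25+2=27, 27 mod 26=1)->'b', 'a'(0+2=2)->'c', 'e'(4+2=6)->'g', 'k'(10+2=12)->'m', 'g'(6+2=8)->'i'
Result: bcgmi


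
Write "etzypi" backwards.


Input string: 'etzypi'
Operation: reverse character order
Original order: 'e' -> 't' -> 'z' -> 'y' -> 'p' -> 'i'
Reversed order: 'i' -> 'p' -> 'y' -> 'z' -> 't' -> 'e'
Result: ipyzte


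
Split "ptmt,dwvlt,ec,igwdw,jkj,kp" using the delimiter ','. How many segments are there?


Input string: 'ptmt,dwvlt,ec,igwdw,jkj,kp'
Delimiter: ','
Split result: 'ptmt', 'dwvlt', 'ec', 'igwdw', 'jkj', 'kp'
Number of parts: 6


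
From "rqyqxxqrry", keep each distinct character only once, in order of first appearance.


Input: 'rqyqxxqrry'
Operation: keep first occurrence of each character
Scan: s[0]='r' new -> keep; s[1]='q' new -> keep; s[2]='y' new -> keep; s[3]='q' seen -> skip; s[4]='x' new -> keep; s[5]='x' seen -> skip; s[6]='q' seen -> skip; s[7]='r' seen -> skip; s[8]='r' seen -> skip; s[9]='y' seen -> skip
Result: rqyx


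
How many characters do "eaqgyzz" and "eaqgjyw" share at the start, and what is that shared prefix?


String 1: 'eaqgyzz'
String 2: 'eaqgjyw'
Compare position by position:
pos 0: 'e' vs 'e' match
pos 1: 'a' vs 'a' match
pos 2: 'q' vs 'q' match
pos 3: 'g' vs 'g' match
pos 4: 'y' vs 'j' differ -> stop
Longest common prefix: "eaqg" (length 4)


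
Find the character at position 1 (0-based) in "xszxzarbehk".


Input string: 'xszxzarbehk'
Operation: get character at index 1
Index mapping: s[0]='x', s[1]='s'
Result: 's'


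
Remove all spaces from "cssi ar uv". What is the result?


Input string: 'cssi ar uv'
Operation: remove all spaces
Words: 'cssi', 'ar', 'uv'
Join without spaces: cssiaruv


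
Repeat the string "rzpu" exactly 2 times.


Input string: 'rzpu'
Operation: repeat 2 times
Concatenation: 'rzpu' + 'rzpu'
Result: rzpurzpu


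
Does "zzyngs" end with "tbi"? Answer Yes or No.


Input string: 'zzyngs'
Suffix to check: 'tbi'
Last 3 characters of input: 'ngs'
Match: False
Result: No


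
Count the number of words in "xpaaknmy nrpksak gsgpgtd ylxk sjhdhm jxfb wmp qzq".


Input string: 'xpaaknmy nrpksak gsgpgtd ylxk sjhdhm jxfb wmp qzq'
Operation: split by spaces
Words found: 'xpaaknmy', 'nrpksak', 'gsgpgtd', 'ylxk', 'sjhdhm', 'jxfb', 'wmp', 'qzq'
Word count: 8


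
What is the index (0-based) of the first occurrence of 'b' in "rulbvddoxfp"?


Input string: 'rulbvddoxfp'
Target: 'b'
Scanning left to right: s[0]='r', s[1]='u', s[2]='l', s[3]='b'
First match at index: 3


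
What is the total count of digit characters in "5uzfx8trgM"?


Input string: '5uzfx8trgM'
Operation: count digit characters (0-9)
Scan: '5'(digit), 'u', 'z', 'f', 'x', '8'(digit), 't', 'r', 'g', 'M'
Digits found: 2
Result: 2


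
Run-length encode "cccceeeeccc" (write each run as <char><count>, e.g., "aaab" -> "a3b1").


Input: 'cccceeeeccc'
Operation: identify consecutive runs
Runs: 'cccc' -> c4, 'eeee' -> e4, 'ccc' -> c3
Encoded: c4e4c3


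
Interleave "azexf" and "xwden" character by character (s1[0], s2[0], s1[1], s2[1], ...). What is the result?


String 1: 'azexf'
String 2: 'xwden'
Operation: alternate characters
Pairs: 'a'+'x', 'z'+'w', 'e'+'d', 'x'+'e', 'f'+'n'
Result: axzwedxefn


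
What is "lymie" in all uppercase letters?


Input string: 'lymie'
Operation: convert each letter to uppercase
Mapping: 'l'->'L', 'y'->'Y', 'm'->'M', 'i'->'I', 'e'->'E'
Result: LYMIE


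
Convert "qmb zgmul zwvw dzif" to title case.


Input string: 'qmb zgmul zwvw dzif'
Operation: capitalize first letter of each word
Word transformations: 'qmb'->'Qmb', 'zgmul'->'Zgmul', 'zwvw'->'Zwvw', 'dzif'->'Dzif'
Result: Qmb Zgmul Zwvw Dzif


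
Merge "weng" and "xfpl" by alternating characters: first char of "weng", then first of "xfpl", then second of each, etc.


String 1: 'weng'
String 2: 'xfpl'
Operation: alternate characters
Pairs: 'w'+'x', 'e'+'f', 'n'+'p', 'g'+'l'
Result: wxefnpgl


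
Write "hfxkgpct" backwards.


Input string: 'hfxkgpct'
Operation: reverse character order
Original order: 'h' -> 'f' -> 'x' -> 'k' -> 'g' -> 'p' -> 'c' -> 't'
Reversed order: 't' -> 'c' -> 'p' -> 'g' -> 'k' -> 'x' -> 'f' -> 'h'
Result: tcpgkxfh


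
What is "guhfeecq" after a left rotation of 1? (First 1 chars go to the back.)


Input: 'guhfeecq', shift = 1
Operation: split at index 1 and swap parts
Front part s[0:1] = 'g'
Back part s[1:] = 'uhfeecq'
Rotated = back + front = 'uhfeecq' + 'g'
Result: uhfeecqg


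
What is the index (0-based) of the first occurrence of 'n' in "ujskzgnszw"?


Input string: 'ujskzgnszw'
Target: 'n'
Scanning left to right: s[0]='u', s[1]='j', s[2]='s', s[3]='k', s[4]='z', s[5]='g', s[6]='n'
First match at index: 6


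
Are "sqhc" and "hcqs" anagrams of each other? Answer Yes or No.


String 1: 'sqhc' -> sorted: 'chqs'
String 2: 'hcqs' -> sorted: 'chqs'
Compare sorted forms: 'chqs' == 'chqs'
Anagram: Yes


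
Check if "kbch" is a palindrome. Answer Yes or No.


Input string: 'kbch'
Reversed: 'hcbk'
Compare pairs: s[0]='k' vs s[3]='h' (mismatch), s[1]='b' vs s[2]='c' (mismatch)
Palindrome: No


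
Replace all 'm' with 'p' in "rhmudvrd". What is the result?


Input string: 'rhmudvrd'
Operation: replace 'm' with 'p'
Positions of 'm': 2
After replacement: rhpudvrd


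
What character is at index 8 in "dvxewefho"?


Input string: 'dvxewefho'
Operation: get character at index 8
Index mapping: s[0]='d', s[1]='v', s[2]='x', s[3]='e', s[4]='w', s[5]='e', s[6]='f', s[7]='h', s[8]='o'
Result: 'o'


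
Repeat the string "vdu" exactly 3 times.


Input string: 'vdu'
Operation: repeat 3 times
Concatenation: 'vdu' + 'vdu' + 'vdu'
Result: vduvduvdu


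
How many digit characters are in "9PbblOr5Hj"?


Input string: '9PbblOr5Hj'
Operation: count digit characters (0-9)
Scan: '9'(digit), 'P', 'b', 'b', 'l', 'O', 'r', '5'(digit), 'H', 'j'
Digits found: 2
Result: 2


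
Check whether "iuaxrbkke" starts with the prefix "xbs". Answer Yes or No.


Input string: 'iuaxrbkke'
Prefix to check: 'xbs'
First 3 characters of input: 'iua'
Match: False
Result: No


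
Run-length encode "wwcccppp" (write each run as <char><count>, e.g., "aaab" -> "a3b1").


Input: 'wwcccppp'
Operation: identify consecutive runs
Runs: 'ww' -> w2, 'ccc' -> c3, 'ppp' -> p3
Encoded: w2c3p3


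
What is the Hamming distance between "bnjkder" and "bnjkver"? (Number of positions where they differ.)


String 1: 'bnjkder'
String 2: 'bnjkver'
Compare each position: pos 0: 'b'=='b', pos 1: 'n'=='n', pos 2: 'j'=='j', pos 3: 'k'=='k', pos 4: 'd'!='v', pos 5: 'e'=='e', pos 6: 'r'=='r'
Differing positions: 1
Hamming distance: 1


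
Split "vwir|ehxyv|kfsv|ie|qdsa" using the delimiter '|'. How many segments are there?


Input string: 'vwir|ehxyv|kfsv|ie|qdsa'
Delimiter: '|'
Split result: 'vwir', 'ehxyv', 'kfsv', 'ie', 'qdsa'
Number of parts: 5


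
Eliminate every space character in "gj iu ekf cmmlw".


Input string: 'gj iu ekf cmmlw'
Operation: remove all spaces
Words: 'gj', 'iu', 'ekf', 'cmmlw'
Join without spaces: gjiuekfcmmlw


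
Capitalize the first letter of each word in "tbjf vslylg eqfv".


Input string: 'tbjf vslylg eqfv'
Operation: capitalize first letter of each word
Word transformations: 'tbjf'->'Tbjf', 'vslylg'->'Vslylg', 'eqfv'->'Eqfv'
Result: Tbjf Vslylg Eqfv


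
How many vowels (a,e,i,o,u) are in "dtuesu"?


Input string: 'dtuesu'
Operation: count vowels (a, e, i, o, u)
Scan: s[0]='d', s[1]='t', s[2]='u' (vowel), s[3]='e' (vowel), s[4]='s', s[5]='u' (vowel)
Vowels found: 3
Result: 3


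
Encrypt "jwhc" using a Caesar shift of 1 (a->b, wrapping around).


Input: 'jwhc', shift = 1
Operation: for each letter, (position + 1) mod 26
Mapping: 'j'(9+1=10)->'k', 'w'(22+1=23)->'x', 'h'(7+1=8)->'i', 'c'(2+1=3)->'d'
Result: kxid


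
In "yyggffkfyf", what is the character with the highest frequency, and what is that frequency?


Input: 'yyggffkfyf'
Operation: tally each character
Counts: 'f':4, 'g':2, 'k':1, 'y':3
Maximum: 'f' appears 4 times


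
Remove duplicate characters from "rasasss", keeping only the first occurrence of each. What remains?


Input: 'rasasss'
Operation: keep first occurrence of each character
Scan: s[0]='r' new -> keep; s[1]='a' new -> keep; s[2]='s' new -> keep; s[3]='a' seen -> skip; s[4]='s' seen -> skip; s[5]='s' seen -> skip; s[6]='s' seen -> skip
Result: ras


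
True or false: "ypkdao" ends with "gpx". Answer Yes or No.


Input string: 'ypkdao'
Suffix to check: 'gpx'
Last 3 characters of input: 'dao'
Match: False
Result: No


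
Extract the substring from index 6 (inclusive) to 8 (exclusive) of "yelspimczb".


Input string: 'yelspimczb'
Operation: slice [6:8]
Extract characters: s[6]='m', s[7]='c'
Result: mc


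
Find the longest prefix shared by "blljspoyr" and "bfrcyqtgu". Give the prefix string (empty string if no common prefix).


String 1: 'blljspoyr'
String 2: 'bfrcyqtgu'
Compare position by position:
pos 0: 'b' vs 'b' match
pos 1: 'l' vs 'f' differ -> stop
Longest common prefix: "b" (length 1)


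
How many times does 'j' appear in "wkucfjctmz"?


Input string: 'wkucfjctmz'
Target character: 'j'
Scan each position: s[5]='j'
Matches found at indices: 5
Total: 1


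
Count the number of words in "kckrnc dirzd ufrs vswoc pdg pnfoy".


Input string: 'kckrnc dirzd ufrs vswoc pdg pnfoy'
Operation: split by spaces
Words found: 'kckrnc', 'dirzd', 'ufrs', 'vswoc', 'pdg', 'pnfoy'
Word count: 6


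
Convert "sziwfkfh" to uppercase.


Input string: 'sziwfkfh'
Operation: convert each letter to uppercase
Mapping: 's'->'S', 'z'->'Z', 'i'->'I', 'w'->'W', 'f'->'F', 'k'->'K', 'f'->'F', 'h'->'H'
Result: SZIWFKFH


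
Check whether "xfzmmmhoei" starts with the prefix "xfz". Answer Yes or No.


Input string: 'xfzmmmhoei'
Prefix to check: 'xfz'
First 3 characters of input: 'xfz'
Match: True
Result: Yes


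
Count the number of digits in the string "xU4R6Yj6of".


Input string: 'xU4R6Yj6of'
Operation: count digit characters (0-9)
Scan: 'x', 'U', '4'(digit), 'R', '6'(digit), 'Y', 'j', '6'(digit), 'o', 'f'
Digits found: 3
Result: 3


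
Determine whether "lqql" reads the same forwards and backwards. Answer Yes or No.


Input string: 'lqql'
Reversed: 'lqql'
Compare pairs: s[0]='l' vs s[3]='l' (match), s[1]='q' vs s[2]='q' (match)
Palindrome: Yes


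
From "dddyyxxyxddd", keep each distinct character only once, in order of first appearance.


Input: 'dddyyxxyxddd'
Operation: keep first occurrence of each character
Scan: s[0]='d' new -> keep; s[1]='d' seen -> skip; s[2]='d' seen -> skip; s[3]='y' new -> keep; s[4]='y' seen -> skip; s[5]='x' new -> keep; s[6]='x' seen -> skip; s[7]='y' seen -> skip; s[8]='x' seen -> skip; s[9]='d' seen -> skip; s[10]='d' seen -> skip; s[11]='d' seen -> skip
Result: dyx


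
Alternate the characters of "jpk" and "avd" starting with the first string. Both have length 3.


String 1: 'jpk'
String 2: 'avd'
Operation: alternate characters
Pairs: 'j'+'a', 'p'+'v', 'k'+'d'
Result: japvkd


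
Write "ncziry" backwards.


Input string: 'ncziry'
Operation: reverse character order
Original order: 'n' -> 'c' -> 'z' -> 'i' -> 'r' -> 'y'
Reversed order: 'y' -> 'r' -> 'i' -> 'z' -> 'c' -> 'n'
Result: yrizcn


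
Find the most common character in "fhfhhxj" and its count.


Input: 'fhfhhxj'
Operation: tally each character
Counts: 'f':2, 'h':3, 'j':1, 'x':1
Maximum: 'h' appears 3 times


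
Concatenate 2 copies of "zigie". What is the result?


Input string: 'zigie'
Operation: repeat 2 times
Concatenation: 'zigie' + 'zigie'
Result: zigiezigie


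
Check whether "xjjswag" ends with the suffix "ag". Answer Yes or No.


Input string: 'xjjswag'
Suffix to check: 'ag'
Last 2 characters of input: 'ag'
Match: True
Result: Yes


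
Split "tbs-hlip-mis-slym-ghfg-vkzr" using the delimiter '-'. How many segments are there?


Input string: 'tbs-hlip-mis-slym-ghfg-vkzr'
Delimiter: '-'
Split result: 'tbs', 'hlip', 'mis', 'slym', 'ghfg', 'vkzr'
Number of parts: 6


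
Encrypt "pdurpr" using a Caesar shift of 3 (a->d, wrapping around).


Input: 'pdurpr', shift = 3
Operation: for each letter, (position + 3) mod 26
Mapping: 'p'(15+3=18)->'s', 'd'(3+3=6)->'g', 'u'(20+3=23)->'x', 'r'(17+3=20)->'u', 'p'(15+3=18)->'s', 'r'(17+3=20)->'u'
Result: sgxusu


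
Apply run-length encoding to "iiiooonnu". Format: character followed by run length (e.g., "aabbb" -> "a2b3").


Input: 'iiiooonnu'
Operation: identify consecutive runs
Runs: 'iii' -> i3, 'ooo' -> o3, 'nn' -> n2, 'u' -> u1
Encoded: i3o3n2u1


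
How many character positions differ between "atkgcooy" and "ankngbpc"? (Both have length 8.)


String 1: 'atkgcooy'
String 2: 'ankngbpc'
Compare each position: pos 0: 'a'=='a', pos 1: 't'!='n', pos 2: 'k'=='k', pos 3: 'g'!='n', pos 4: 'c'!='g', pos 5: 'o'!='b', pos 6: 'o'!='p', pos 7: 'y'!='c'
Differing positions: 6
Hamming distance: 6


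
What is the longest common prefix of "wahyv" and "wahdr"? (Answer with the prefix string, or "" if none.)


String 1: 'wahyv'
String 2: 'wahdr'
Compare position by position:
pos 0: 'w' vs 'w' match
pos 1: 'a' vs 'a' match
pos 2: 'h' vs 'h' match
pos 3: 'y' vs 'd' differ -> stop
Longest common prefix: "wah" (length 3)


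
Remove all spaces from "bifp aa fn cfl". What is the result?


Input string: 'bifp aa fn cfl'
Operation: remove all spaces
Words: 'bifp', 'aa', 'fn', 'cfl'
Join without spaces: bifpaafncfl


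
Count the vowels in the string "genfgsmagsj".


Input string: 'genfgsmagsj'
Operation: count vowels (a, e, i, o, u)
Scan: s[0]='g', s[1]='e' (vowel), s[2]='n', s[3]='f', s[4]='g', s[5]='s', s[6]='m', s[7]='a' (vowel), s[8]='g', s[9]='s', s[10]='j'
Vowels found: 2
Result: 2


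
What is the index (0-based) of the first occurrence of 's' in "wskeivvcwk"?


Input string: 'wskeivvcwk'
Target: 's'
Scanning left to right: s[0]='w', s[1]='s'
First match at index: 1


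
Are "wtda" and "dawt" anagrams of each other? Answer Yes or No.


String 1: 'wtda' -> sorted: 'adtw'
String 2: 'dawt' -> sorted: 'adtw'
Compare sorted forms: 'adtw' == 'adtw'
Anagram: Yes


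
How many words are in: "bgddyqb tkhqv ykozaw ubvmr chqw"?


Input string: 'bgddyqb tkhqv ykozaw ubvmr chqw'
Operation: split by spaces
Words found: 'bgddyqb', 'tkhqv', 'ykozaw', 'ubvmr', 'chqw'
Word count: 5


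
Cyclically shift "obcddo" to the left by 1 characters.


Input: 'obcddo', shift = 1
Operation: split at index 1 and swap parts
Front part s[0:1] = 'o'
Back part s[1:] = 'bcddo'
Rotated = back + front = 'bcddo' + 'o'
Result: bcddoo


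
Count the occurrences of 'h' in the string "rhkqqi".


Input string: 'rhkqqi'
Target character: 'h'
Scan each position: s[1]='h'
Matches found at indices: 1
Total: 1


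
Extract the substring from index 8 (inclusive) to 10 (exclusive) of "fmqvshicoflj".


Input string: 'fmqvshicoflj'
Operation: slice [8:10]
Extract characters: s[8]='o', s[9]='f'
Result: of


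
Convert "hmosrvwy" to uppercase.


Input string: 'hmosrvwy'
Operation: convert each letter to uppercase
Mapping: 'h'->'H', 'm'->'M', 'o'->'O', 's'->'S', 'r'->'R', 'v'->'V', 'w'->'W', 'y'->'Y'
Result: HMOSRVWY


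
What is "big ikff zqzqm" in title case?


Input string: 'big ikff zqzqm'
Operation: capitalize first letter of each word
Word transformations: 'big'->'Big', 'ikff'->'Ikff', 'zqzqm'->'Zqzqm'
Result: Big Ikff Zqzqm


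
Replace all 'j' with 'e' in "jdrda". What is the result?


Input string: 'jdrda'
Operation: replace 'j' with 'e'
Positions of 'j': 0
After replacement: edrda


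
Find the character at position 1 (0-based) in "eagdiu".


Input string: 'eagdiu'
Operation: get character at index 1
Index mapping: s[0]='e', s[1]='a'
Result: 'a'


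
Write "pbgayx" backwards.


Input string: 'pbgayx'
Operation: reverse character order
Original order: 'p' -> 'b' -> 'g' -> 'a' -> 'y' -> 'x'
Reversed order: 'x' -> 'y' -> 'a' -> 'g' -> 'b' -> 'p'
Result: xyagbp


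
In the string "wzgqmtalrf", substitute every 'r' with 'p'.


Input string: 'wzgqmtalrf'
Operation: replace 'r' with 'p'
Positions of 'r': 8
After replacement: wzgqmtalpf


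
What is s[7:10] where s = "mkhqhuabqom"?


Input string: 'mkhqhuabqom'
Operation: slice [7:10]
Extract characters: s[7]='b', s[8]='q', s[9]='o'
Result: bqo


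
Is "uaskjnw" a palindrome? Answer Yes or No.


Input string: 'uaskjnw'
Reversed: 'wnjksau'
Compare pairs: s[0]='u' vs s[6]='w' (mismatch), s[1]='a' vs s[5]='n' (mismatch), s[2]='s' vs s[4]='j' (mismatch)
Palindrome: No


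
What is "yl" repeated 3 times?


Input string: 'yl'
Operation: repeat 3 times
Concatenation: 'yl' + 'yl' + 'yl'
Result: ylylyl


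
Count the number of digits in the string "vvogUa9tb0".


Input string: 'vvogUa9tb0'
Operation: count digit characters (0-9)
Scan: 'v', 'v', 'o', 'g', 'U', 'a', '9'(digit), 't', 'b', '0'(digit)
Digits found: 2
Result: 2


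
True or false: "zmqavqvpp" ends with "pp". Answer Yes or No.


Input string: 'zmqavqvpp'
Suffix to check: 'pp'
Last 2 characters of input: 'pp'
Match: True
Result: Yes


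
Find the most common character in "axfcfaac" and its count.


Input: 'axfcfaac'
Operation: tally each character
Counts: 'a':3, 'c':2, 'f':2, 'x':1
Maximum: 'a' appears 3 times


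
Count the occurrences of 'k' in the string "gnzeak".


Input string: 'gnzeak'
Target character: 'k'
Scan each position: s[5]='k'
Matches found at indices: 5
Total: 1


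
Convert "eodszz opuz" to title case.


Input string: 'eodszz opuz'
Operation: capitalize first letter of each word
Word transformations: 'eodszz'->'Eodszz', 'opuz'->'Opuz'
Result: Eodszz Opuz


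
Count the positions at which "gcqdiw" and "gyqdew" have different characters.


String 1: 'gcqdiw'
String 2: 'gyqdew'
Compare each position: pos 0: 'g'=='g', pos 1: 'c'!='y', pos 2: 'q'=='q', pos 3: 'd'=='d', pos 4: 'i'!='e', pos 5: 'w'=='w'
Differing positions: 2
Hamming distance: 2


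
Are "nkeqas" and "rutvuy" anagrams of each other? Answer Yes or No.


String 1: 'nkeqas' -> sorted: 'aeknqs'
String 2: 'rutvuy' -> sorted: 'rtuuvy'
Compare sorted forms: 'aeknqs' != 'rtuuvy'
Anagram: No


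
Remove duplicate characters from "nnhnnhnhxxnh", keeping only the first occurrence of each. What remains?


Input: 'nnhnnhnhxxnh'
Operation: keep first occurrence of each character
Scan: s[0]='n' new -> keep; s[1]='n' seen -> skip; s[2]='h' new -> keep; s[3]='n' seen -> skip; s[4]='n' seen -> skip; s[5]='h' seen -> skip; s[6]='n' seen -> skip; s[7]='h' seen -> skip; s[8]='x' new -> keep; s[9]='x' seen -> skip; s[10]='n' seen -> skip; s[11]='h' seen -> skip
Result: nhx


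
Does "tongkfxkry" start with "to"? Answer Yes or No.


Input string: 'tongkfxkry'
Prefix to check: 'to'
First 2 characters of input: 'to'
Match: True
Result: Yes


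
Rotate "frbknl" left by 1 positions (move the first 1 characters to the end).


Input: 'frbknl', shift = 1
Operation: split at index 1 and swap parts
Front part s[0:1] = 'f'
Back part s[1:] = 'rbknl'
Rotated = back + front = 'rbknl' + 'f'
Result: rbknlf
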